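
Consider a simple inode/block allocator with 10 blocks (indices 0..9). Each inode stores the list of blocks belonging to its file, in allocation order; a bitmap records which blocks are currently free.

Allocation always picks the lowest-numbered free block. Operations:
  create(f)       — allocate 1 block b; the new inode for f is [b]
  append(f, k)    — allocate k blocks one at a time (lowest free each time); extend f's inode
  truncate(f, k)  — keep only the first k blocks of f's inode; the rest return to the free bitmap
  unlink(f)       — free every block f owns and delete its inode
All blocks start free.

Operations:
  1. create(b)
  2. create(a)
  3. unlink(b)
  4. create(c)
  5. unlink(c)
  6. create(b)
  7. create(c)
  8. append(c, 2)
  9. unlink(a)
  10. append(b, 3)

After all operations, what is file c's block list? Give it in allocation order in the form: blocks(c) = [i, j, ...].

blocks(c) = [2, 3, 4]

create(b): bitmap=F......... | b=[0]
create(a): bitmap=FF........ | a=[1] b=[0]
unlink(b): bitmap=.F........ | a=[1]
create(c): bitmap=FF........ | a=[1] c=[0]
unlink(c): bitmap=.F........ | a=[1]
create(b): bitmap=FF........ | a=[1] b=[0]
create(c): bitmap=FFF....... | a=[1] b=[0] c=[2]
append(c, 2): bitmap=FFFFF..... | a=[1] b=[0] c=[2, 3, 4]
unlink(a): bitmap=F.FFF..... | b=[0] c=[2, 3, 4]
append(b, 3): bitmap=FFFFFFF... | b=[0, 1, 5, 6] c=[2, 3, 4]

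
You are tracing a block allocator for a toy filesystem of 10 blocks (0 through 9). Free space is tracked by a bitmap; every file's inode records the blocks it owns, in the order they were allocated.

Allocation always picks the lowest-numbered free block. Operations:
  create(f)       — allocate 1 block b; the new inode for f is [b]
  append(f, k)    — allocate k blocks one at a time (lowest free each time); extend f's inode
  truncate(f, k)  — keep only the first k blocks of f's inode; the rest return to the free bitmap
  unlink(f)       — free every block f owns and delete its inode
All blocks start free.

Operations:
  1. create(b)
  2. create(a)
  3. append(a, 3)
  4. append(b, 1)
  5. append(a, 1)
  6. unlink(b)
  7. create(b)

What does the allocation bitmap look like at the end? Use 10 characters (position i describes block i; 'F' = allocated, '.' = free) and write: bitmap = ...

create(b): bitmap=F......... | b=[0]
create(a): bitmap=FF........ | a=[1] b=[0]
append(a, 3): bitmap=FFFFF..... | a=[1, 2, 3, 4] b=[0]
append(b, 1): bitmap=FFFFFF.... | a=[1, 2, 3, 4] b=[0, 5]
append(a, 1): bitmap=FFFFFFF... | a=[1, 2, 3, 4, 6] b=[0, 5]
unlink(b): bitmap=.FFFF.F... | a=[1, 2, 3, 4, 6]
create(b): bitmap=FFFFF.F... | a=[1, 2, 3, 4, 6] b=[0]

bitmap = FFFFF.F...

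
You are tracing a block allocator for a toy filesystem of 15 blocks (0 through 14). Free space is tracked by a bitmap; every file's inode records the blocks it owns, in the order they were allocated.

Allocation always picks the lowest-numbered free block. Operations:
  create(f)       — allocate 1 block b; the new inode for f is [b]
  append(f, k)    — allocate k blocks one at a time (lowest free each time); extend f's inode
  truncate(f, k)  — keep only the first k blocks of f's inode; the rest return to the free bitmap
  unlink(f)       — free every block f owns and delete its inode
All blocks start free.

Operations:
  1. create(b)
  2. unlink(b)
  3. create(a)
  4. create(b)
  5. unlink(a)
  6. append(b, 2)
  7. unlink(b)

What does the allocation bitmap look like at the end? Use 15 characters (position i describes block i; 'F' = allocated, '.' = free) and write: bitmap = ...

bitmap = ...............

create(b): bitmap=F.............. | b=[0]
unlink(b): bitmap=............... | 
create(a): bitmap=F.............. | a=[0]
create(b): bitmap=FF............. | a=[0] b=[1]
unlink(a): bitmap=.F............. | b=[1]
append(b, 2): bitmap=FFF............ | b=[1, 0, 2]
unlink(b): bitmap=............... | 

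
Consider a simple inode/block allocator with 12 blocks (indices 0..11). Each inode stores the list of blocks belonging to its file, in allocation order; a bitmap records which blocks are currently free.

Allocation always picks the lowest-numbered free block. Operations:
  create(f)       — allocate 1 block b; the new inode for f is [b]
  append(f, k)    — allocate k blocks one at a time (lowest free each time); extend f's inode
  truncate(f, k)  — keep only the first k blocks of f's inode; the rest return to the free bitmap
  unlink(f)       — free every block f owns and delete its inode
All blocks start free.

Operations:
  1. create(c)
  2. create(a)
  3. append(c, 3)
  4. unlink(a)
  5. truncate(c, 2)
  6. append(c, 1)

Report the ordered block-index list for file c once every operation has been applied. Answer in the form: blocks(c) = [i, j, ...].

blocks(c) = [0, 2, 1]

create(c): bitmap=F........... | c=[0]
create(a): bitmap=FF.......... | a=[1] c=[0]
append(c, 3): bitmap=FFFFF....... | a=[1] c=[0, 2, 3, 4]
unlink(a): bitmap=F.FFF....... | c=[0, 2, 3, 4]
truncate(c, 2): bitmap=F.F......... | c=[0, 2]
append(c, 1): bitmap=FFF......... | c=[0, 2, 1]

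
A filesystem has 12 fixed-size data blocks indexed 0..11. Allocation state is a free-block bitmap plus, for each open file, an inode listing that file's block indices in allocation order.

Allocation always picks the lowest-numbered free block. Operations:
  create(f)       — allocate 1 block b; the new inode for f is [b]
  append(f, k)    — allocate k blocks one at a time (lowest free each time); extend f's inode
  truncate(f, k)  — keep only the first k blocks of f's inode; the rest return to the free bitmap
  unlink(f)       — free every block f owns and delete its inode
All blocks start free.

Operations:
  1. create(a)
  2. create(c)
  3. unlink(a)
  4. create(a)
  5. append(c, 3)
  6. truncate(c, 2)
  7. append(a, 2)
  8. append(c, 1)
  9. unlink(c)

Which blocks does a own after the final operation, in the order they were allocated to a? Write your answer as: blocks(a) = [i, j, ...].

create(a): bitmap=F........... | a=[0]
create(c): bitmap=FF.......... | a=[0] c=[1]
unlink(a): bitmap=.F.......... | c=[1]
create(a): bitmap=FF.......... | a=[0] c=[1]
append(c, 3): bitmap=FFFFF....... | a=[0] c=[1, 2, 3, 4]
truncate(c, 2): bitmap=FFF......... | a=[0] c=[1, 2]
append(a, 2): bitmap=FFFFF....... | a=[0, 3, 4] c=[1, 2]
append(c, 1): bitmap=FFFFFF...... | a=[0, 3, 4] c=[1, 2, 5]
unlink(c): bitmap=F..FF....... | a=[0, 3, 4]

blocks(a) = [0, 3, 4]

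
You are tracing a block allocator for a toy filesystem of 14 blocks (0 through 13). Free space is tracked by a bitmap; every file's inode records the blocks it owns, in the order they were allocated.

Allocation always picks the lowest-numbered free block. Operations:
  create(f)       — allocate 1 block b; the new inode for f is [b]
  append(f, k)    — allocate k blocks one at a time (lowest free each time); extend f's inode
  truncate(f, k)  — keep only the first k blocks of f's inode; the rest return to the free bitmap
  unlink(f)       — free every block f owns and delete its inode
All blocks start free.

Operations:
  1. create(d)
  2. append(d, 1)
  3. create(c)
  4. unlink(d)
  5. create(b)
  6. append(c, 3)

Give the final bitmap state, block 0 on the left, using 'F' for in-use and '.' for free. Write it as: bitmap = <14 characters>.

bitmap = FFFFF.........

  1. create(d)  ⇒  F.............  {d→[0]}
  2. append(d, 1)  ⇒  FF............  {d→[0, 1]}
  3. create(c)  ⇒  FFF...........  {c→[2]; d→[0, 1]}
  4. unlink(d)  ⇒  ..F...........  {c→[2]}
  5. create(b)  ⇒  F.F...........  {b→[0]; c→[2]}
  6. append(c, 3)  ⇒  FFFFF.........  {b→[0]; c→[2, 1, 3, 4]}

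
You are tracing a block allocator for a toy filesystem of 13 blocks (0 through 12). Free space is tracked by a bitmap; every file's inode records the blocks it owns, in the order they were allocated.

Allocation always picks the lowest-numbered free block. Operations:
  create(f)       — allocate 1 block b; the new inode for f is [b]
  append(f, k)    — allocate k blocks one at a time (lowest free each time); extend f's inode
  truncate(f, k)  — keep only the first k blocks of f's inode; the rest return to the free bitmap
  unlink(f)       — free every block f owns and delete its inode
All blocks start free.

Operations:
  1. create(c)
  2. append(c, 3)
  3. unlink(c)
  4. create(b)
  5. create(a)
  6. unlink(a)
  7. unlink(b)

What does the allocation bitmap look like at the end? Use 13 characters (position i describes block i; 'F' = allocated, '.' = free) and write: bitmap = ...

bitmap = .............

[1] create(c) — c=0 (map F............)
[2] append(c, 3) — c=0,1,2,3 (map FFFF.........)
[3] unlink(c) —  (map .............)
[4] create(b) — b=0 (map F............)
[5] create(a) — a=1 b=0 (map FF...........)
[6] unlink(a) — b=0 (map F............)
[7] unlink(b) —  (map .............)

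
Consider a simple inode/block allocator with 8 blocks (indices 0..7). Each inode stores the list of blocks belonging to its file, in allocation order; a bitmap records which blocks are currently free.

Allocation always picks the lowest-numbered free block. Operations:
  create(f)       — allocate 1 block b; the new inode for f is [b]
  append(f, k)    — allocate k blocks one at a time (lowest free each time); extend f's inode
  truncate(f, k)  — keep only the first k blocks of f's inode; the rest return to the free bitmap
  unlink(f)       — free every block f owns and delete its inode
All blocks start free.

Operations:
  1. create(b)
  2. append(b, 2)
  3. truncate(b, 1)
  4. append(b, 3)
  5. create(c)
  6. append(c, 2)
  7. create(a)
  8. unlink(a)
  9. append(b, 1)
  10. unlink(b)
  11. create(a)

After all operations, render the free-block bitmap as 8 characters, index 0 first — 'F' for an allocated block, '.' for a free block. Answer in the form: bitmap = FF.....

bitmap = F...FFF.

  1. create(b)  ⇒  F.......  {b→[0]}
  2. append(b, 2)  ⇒  FFF.....  {b→[0, 1, 2]}
  3. truncate(b, 1)  ⇒  F.......  {b→[0]}
  4. append(b, 3)  ⇒  FFFF....  {b→[0, 1, 2, 3]}
  5. create(c)  ⇒  FFFFF...  {b→[0, 1, 2, 3]; c→[4]}
  6. append(c, 2)  ⇒  FFFFFFF.  {b→[0, 1, 2, 3]; c→[4, 5, 6]}
  7. create(a)  ⇒  FFFFFFFF  {a→[7]; b→[0, 1, 2, 3]; c→[4, 5, 6]}
  8. unlink(a)  ⇒  FFFFFFF.  {b→[0, 1, 2, 3]; c→[4, 5, 6]}
  9. append(b, 1)  ⇒  FFFFFFFF  {b→[0, 1, 2, 3, 7]; c→[4, 5, 6]}
  10. unlink(b)  ⇒  ....FFF.  {c→[4, 5, 6]}
  11. create(a)  ⇒  F...FFF.  {a→[0]; c→[4, 5, 6]}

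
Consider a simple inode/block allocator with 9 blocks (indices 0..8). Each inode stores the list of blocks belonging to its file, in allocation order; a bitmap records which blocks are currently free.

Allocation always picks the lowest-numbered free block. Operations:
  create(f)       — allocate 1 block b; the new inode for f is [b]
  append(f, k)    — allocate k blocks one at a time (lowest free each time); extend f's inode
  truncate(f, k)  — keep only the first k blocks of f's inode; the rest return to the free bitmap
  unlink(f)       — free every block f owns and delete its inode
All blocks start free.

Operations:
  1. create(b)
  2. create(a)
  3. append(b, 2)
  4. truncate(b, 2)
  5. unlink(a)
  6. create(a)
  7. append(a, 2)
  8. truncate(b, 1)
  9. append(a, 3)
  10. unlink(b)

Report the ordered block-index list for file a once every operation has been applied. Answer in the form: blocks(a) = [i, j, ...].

blocks(a) = [1, 3, 4, 2, 5, 6]

  1. create(b)  ⇒  F........  {b→[0]}
  2. create(a)  ⇒  FF.......  {a→[1]; b→[0]}
  3. append(b, 2)  ⇒  FFFF.....  {a→[1]; b→[0, 2, 3]}
  4. truncate(b, 2)  ⇒  FFF......  {a→[1]; b→[0, 2]}
  5. unlink(a)  ⇒  F.F......  {b→[0, 2]}
  6. create(a)  ⇒  FFF......  {a→[1]; b→[0, 2]}
  7. append(a, 2)  ⇒  FFFFF....  {a→[1, 3, 4]; b→[0, 2]}
  8. truncate(b, 1)  ⇒  FF.FF....  {a→[1, 3, 4]; b→[0]}
  9. append(a, 3)  ⇒  FFFFFFF..  {a→[1, 3, 4, 2, 5, 6]; b→[0]}
  10. unlink(b)  ⇒  .FFFFFF..  {a→[1, 3, 4, 2, 5, 6]}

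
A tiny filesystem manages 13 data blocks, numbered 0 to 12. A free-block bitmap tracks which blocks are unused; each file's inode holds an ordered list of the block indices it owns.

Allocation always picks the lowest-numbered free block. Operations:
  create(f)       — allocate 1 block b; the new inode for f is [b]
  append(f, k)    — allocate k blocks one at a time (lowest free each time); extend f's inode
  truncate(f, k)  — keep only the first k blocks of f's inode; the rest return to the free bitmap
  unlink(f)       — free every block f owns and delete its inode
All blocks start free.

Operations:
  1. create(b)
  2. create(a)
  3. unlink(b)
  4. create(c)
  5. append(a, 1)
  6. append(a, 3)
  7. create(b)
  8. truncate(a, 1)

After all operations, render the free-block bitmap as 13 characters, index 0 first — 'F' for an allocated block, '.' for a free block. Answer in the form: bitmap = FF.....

after create(b) → b:[0]  free=[F............]
after create(a) → a:[1], b:[0]  free=[FF...........]
after unlink(b) → a:[1]  free=[.F...........]
after create(c) → a:[1], c:[0]  free=[FF...........]
after append(a, 1) → a:[1, 2], c:[0]  free=[FFF..........]
after append(a, 3) → a:[1, 2, 3, 4, 5], c:[0]  free=[FFFFFF.......]
after create(b) → a:[1, 2, 3, 4, 5], b:[6], c:[0]  free=[FFFFFFF......]
after truncate(a, 1) → a:[1], b:[6], c:[0]  free=[FF....F......]

bitmap = FF....F......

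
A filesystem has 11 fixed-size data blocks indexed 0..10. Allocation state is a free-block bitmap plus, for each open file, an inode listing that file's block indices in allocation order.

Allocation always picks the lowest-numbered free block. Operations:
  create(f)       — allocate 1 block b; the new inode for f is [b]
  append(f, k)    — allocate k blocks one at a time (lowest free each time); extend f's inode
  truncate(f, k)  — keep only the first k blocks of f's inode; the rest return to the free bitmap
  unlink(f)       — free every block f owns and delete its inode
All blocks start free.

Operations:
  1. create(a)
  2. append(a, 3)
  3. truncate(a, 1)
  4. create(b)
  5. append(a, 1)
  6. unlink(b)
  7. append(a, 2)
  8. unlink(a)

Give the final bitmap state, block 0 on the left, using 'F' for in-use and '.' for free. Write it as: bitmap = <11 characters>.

bitmap = ...........

create(a): bitmap=F.......... | a=[0]
append(a, 3): bitmap=FFFF....... | a=[0, 1, 2, 3]
truncate(a, 1): bitmap=F.......... | a=[0]
create(b): bitmap=FF......... | a=[0] b=[1]
append(a, 1): bitmap=FFF........ | a=[0, 2] b=[1]
unlink(b): bitmap=F.F........ | a=[0, 2]
append(a, 2): bitmap=FFFF....... | a=[0, 2, 1, 3]
unlink(a): bitmap=........... | 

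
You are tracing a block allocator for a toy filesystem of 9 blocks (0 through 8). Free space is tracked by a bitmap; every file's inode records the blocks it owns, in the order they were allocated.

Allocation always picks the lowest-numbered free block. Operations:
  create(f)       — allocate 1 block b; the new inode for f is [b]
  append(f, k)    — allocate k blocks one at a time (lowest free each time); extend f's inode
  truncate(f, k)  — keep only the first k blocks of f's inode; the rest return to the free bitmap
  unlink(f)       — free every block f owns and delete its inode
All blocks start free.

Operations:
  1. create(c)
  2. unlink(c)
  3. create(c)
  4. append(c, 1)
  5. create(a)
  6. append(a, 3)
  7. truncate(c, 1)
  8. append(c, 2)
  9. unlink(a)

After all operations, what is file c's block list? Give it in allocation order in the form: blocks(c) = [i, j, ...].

blocks(c) = [0, 1, 6]

create(c): bitmap=F........ | c=[0]
unlink(c): bitmap=......... | 
create(c): bitmap=F........ | c=[0]
append(c, 1): bitmap=FF....... | c=[0, 1]
create(a): bitmap=FFF...... | a=[2] c=[0, 1]
append(a, 3): bitmap=FFFFFF... | a=[2, 3, 4, 5] c=[0, 1]
truncate(c, 1): bitmap=F.FFFF... | a=[2, 3, 4, 5] c=[0]
append(c, 2): bitmap=FFFFFFF.. | a=[2, 3, 4, 5] c=[0, 1, 6]
unlink(a): bitmap=FF....F.. | c=[0, 1, 6]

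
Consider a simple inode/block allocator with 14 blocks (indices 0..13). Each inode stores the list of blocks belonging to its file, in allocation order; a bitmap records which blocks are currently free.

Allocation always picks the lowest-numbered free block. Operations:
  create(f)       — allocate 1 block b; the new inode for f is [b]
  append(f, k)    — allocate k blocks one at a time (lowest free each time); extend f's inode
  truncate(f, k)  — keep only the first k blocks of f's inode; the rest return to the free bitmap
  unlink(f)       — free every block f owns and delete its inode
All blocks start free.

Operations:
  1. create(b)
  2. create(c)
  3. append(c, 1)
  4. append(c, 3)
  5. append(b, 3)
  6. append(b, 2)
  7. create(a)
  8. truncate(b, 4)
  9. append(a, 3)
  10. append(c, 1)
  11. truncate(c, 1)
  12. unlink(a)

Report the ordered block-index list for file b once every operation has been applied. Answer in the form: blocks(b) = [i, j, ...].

after create(b) → b:[0]  free=[F.............]
after create(c) → b:[0], c:[1]  free=[FF............]
after append(c, 1) → b:[0], c:[1, 2]  free=[FFF...........]
after append(c, 3) → b:[0], c:[1, 2, 3, 4, 5]  free=[FFFFFF........]
after append(b, 3) → b:[0, 6, 7, 8], c:[1, 2, 3, 4, 5]  free=[FFFFFFFFF.....]
after append(b, 2) → b:[0, 6, 7, 8, 9, 10], c:[1, 2, 3, 4, 5]  free=[FFFFFFFFFFF...]
after create(a) → a:[11], b:[0, 6, 7, 8, 9, 10], c:[1, 2, 3, 4, 5]  free=[FFFFFFFFFFFF..]
after truncate(b, 4) → a:[11], b:[0, 6, 7, 8], c:[1, 2, 3, 4, 5]  free=[FFFFFFFFF..F..]
after append(a, 3) → a:[11, 9, 10, 12], b:[0, 6, 7, 8], c:[1, 2, 3, 4, 5]  free=[FFFFFFFFFFFFF.]
after append(c, 1) → a:[11, 9, 10, 12], b:[0, 6, 7, 8], c:[1, 2, 3, 4, 5, 13]  free=[FFFFFFFFFFFFFF]
after truncate(c, 1) → a:[11, 9, 10, 12], b:[0, 6, 7, 8], c:[1]  free=[FF....FFFFFFF.]
after unlink(a) → b:[0, 6, 7, 8], c:[1]  free=[FF....FFF.....]

blocks(b) = [0, 6, 7, 8]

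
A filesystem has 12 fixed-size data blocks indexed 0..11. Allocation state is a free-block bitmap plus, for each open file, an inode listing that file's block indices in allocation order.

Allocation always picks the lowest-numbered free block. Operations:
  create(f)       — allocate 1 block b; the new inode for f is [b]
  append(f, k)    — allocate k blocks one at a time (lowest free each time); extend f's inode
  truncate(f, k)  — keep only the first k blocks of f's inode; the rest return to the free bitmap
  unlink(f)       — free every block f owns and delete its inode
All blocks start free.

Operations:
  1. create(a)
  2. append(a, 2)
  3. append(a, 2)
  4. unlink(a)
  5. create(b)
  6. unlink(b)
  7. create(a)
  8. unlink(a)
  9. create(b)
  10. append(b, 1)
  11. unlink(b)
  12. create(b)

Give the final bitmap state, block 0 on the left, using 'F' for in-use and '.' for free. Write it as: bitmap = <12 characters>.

bitmap = F...........

create(a): bitmap=F........... | a=[0]
append(a, 2): bitmap=FFF......... | a=[0, 1, 2]
append(a, 2): bitmap=FFFFF....... | a=[0, 1, 2, 3, 4]
unlink(a): bitmap=............ | 
create(b): bitmap=F........... | b=[0]
unlink(b): bitmap=............ | 
create(a): bitmap=F........... | a=[0]
unlink(a): bitmap=............ | 
create(b): bitmap=F........... | b=[0]
append(b, 1): bitmap=FF.......... | b=[0, 1]
unlink(b): bitmap=............ | 
create(b): bitmap=F........... | b=[0]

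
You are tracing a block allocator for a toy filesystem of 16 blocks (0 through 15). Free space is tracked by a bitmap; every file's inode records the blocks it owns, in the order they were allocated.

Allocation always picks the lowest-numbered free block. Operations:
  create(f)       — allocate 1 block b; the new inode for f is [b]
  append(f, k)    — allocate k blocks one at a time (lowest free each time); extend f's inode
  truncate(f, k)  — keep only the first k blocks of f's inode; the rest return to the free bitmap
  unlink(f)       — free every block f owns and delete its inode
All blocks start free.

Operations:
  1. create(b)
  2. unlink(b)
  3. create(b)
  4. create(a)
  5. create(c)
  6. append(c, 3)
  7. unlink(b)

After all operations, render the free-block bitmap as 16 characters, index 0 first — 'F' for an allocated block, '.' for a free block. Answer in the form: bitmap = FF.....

create(b): bitmap=F............... | b=[0]
unlink(b): bitmap=................ | 
create(b): bitmap=F............... | b=[0]
create(a): bitmap=FF.............. | a=[1] b=[0]
create(c): bitmap=FFF............. | a=[1] b=[0] c=[2]
append(c, 3): bitmap=FFFFFF.......... | a=[1] b=[0] c=[2, 3, 4, 5]
unlink(b): bitmap=.FFFFF.......... | a=[1] c=[2, 3, 4, 5]

bitmap = .FFFFF..........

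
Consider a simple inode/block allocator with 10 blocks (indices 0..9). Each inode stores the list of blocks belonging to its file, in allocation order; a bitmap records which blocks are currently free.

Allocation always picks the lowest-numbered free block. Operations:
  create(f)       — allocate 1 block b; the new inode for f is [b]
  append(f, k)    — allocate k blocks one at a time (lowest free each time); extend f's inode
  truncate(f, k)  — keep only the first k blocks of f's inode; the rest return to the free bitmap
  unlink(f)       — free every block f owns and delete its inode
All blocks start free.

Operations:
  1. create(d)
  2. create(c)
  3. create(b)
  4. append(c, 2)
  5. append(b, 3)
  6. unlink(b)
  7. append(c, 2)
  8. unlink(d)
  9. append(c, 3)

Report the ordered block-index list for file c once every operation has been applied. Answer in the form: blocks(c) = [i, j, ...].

blocks(c) = [1, 3, 4, 2, 5, 0, 6, 7]

[1] create(d) — d=0 (map F.........)
[2] create(c) — c=1 d=0 (map FF........)
[3] create(b) — b=2 c=1 d=0 (map FFF.......)
[4] append(c, 2) — b=2 c=1,3,4 d=0 (map FFFFF.....)
[5] append(b, 3) — b=2,5,6,7 c=1,3,4 d=0 (map FFFFFFFF..)
[6] unlink(b) — c=1,3,4 d=0 (map FF.FF.....)
[7] append(c, 2) — c=1,3,4,2,5 d=0 (map FFFFFF....)
[8] unlink(d) — c=1,3,4,2,5 (map .FFFFF....)
[9] append(c, 3) — c=1,3,4,2,5,0,6,7 (map FFFFFFFF..)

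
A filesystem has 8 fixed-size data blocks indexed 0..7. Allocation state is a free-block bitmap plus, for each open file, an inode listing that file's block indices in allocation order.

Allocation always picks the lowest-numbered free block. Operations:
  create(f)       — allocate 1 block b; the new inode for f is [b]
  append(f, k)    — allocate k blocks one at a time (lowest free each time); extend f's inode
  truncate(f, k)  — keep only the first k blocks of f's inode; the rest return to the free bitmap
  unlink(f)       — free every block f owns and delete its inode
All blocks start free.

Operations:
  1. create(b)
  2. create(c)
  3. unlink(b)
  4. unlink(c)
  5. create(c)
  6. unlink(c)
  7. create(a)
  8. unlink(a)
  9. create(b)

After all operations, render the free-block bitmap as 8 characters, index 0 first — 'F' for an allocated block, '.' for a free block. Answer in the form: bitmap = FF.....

bitmap = F.......

  1. create(b)  ⇒  F.......  {b→[0]}
  2. create(c)  ⇒  FF......  {b→[0]; c→[1]}
  3. unlink(b)  ⇒  .F......  {c→[1]}
  4. unlink(c)  ⇒  ........  {}
  5. create(c)  ⇒  F.......  {c→[0]}
  6. unlink(c)  ⇒  ........  {}
  7. create(a)  ⇒  F.......  {a→[0]}
  8. unlink(a)  ⇒  ........  {}
  9. create(b)  ⇒  F.......  {b→[0]}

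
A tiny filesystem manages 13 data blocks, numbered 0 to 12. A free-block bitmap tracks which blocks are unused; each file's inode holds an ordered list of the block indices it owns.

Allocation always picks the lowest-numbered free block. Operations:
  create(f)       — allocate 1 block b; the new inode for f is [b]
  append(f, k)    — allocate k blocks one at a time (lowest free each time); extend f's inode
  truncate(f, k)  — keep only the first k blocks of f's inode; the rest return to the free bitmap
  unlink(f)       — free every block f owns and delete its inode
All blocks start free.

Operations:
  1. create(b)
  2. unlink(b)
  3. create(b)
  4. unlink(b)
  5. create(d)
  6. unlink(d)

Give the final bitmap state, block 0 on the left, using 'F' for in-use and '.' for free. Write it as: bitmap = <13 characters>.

create(b): bitmap=F............ | b=[0]
unlink(b): bitmap=............. | 
create(b): bitmap=F............ | b=[0]
unlink(b): bitmap=............. | 
create(d): bitmap=F............ | d=[0]
unlink(d): bitmap=............. | 

bitmap = .............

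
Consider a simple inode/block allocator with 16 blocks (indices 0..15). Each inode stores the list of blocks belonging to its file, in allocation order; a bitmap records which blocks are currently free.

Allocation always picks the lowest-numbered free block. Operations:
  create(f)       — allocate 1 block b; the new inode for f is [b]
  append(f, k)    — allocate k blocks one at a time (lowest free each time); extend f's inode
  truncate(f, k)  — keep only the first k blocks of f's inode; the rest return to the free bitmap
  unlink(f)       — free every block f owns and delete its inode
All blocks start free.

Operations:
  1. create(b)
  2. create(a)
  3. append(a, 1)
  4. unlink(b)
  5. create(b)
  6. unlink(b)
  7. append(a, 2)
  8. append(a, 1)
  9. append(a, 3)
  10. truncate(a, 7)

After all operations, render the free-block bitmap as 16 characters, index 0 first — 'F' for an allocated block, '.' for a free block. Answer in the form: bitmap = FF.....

bitmap = FFFFFFF.........

  1. create(b)  ⇒  F...............  {b→[0]}
  2. create(a)  ⇒  FF..............  {a→[1]; b→[0]}
  3. append(a, 1)  ⇒  FFF.............  {a→[1, 2]; b→[0]}
  4. unlink(b)  ⇒  .FF.............  {a→[1, 2]}
  5. create(b)  ⇒  FFF.............  {a→[1, 2]; b→[0]}
  6. unlink(b)  ⇒  .FF.............  {a→[1, 2]}
  7. append(a, 2)  ⇒  FFFF............  {a→[1, 2, 0, 3]}
  8. append(a, 1)  ⇒  FFFFF...........  {a→[1, 2, 0, 3, 4]}
  9. append(a, 3)  ⇒  FFFFFFFF........  {a→[1, 2, 0, 3, 4, 5, 6, 7]}
  10. truncate(a, 7)  ⇒  FFFFFFF.........  {a→[1, 2, 0, 3, 4, 5, 6]}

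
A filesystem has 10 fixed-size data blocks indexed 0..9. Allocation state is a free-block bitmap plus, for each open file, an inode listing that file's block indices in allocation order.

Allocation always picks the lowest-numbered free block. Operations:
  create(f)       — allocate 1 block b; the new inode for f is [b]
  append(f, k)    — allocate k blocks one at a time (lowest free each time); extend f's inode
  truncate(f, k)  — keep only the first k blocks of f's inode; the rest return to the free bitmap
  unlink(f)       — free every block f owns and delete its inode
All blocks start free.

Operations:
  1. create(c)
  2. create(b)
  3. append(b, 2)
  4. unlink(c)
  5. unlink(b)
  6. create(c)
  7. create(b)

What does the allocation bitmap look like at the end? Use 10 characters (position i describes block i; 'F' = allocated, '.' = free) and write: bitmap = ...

bitmap = FF........

after create(c) → c:[0]  free=[F.........]
after create(b) → b:[1], c:[0]  free=[FF........]
after append(b, 2) → b:[1, 2, 3], c:[0]  free=[FFFF......]
after unlink(c) → b:[1, 2, 3]  free=[.FFF......]
after unlink(b) →   free=[..........]
after create(c) → c:[0]  free=[F.........]
after create(b) → b:[1], c:[0]  free=[FF........]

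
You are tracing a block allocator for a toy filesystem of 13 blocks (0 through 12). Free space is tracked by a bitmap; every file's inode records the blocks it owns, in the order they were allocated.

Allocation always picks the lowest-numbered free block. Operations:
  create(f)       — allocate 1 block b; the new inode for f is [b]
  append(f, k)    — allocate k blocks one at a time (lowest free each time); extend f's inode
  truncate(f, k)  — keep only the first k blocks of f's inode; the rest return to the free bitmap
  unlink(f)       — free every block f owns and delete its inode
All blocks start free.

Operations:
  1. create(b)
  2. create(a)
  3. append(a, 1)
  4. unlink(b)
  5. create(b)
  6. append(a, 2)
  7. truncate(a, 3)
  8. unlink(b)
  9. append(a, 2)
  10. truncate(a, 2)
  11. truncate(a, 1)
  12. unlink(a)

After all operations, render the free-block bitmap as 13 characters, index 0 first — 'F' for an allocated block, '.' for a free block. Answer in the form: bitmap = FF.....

  1. create(b)  ⇒  F............  {b→[0]}
  2. create(a)  ⇒  FF...........  {a→[1]; b→[0]}
  3. append(a, 1)  ⇒  FFF..........  {a→[1, 2]; b→[0]}
  4. unlink(b)  ⇒  .FF..........  {a→[1, 2]}
  5. create(b)  ⇒  FFF..........  {a→[1, 2]; b→[0]}
  6. append(a, 2)  ⇒  FFFFF........  {a→[1, 2, 3, 4]; b→[0]}
  7. truncate(a, 3)  ⇒  FFFF.........  {a→[1, 2, 3]; b→[0]}
  8. unlink(b)  ⇒  .FFF.........  {a→[1, 2, 3]}
  9. append(a, 2)  ⇒  FFFFF........  {a→[1, 2, 3, 0, 4]}
  10. truncate(a, 2)  ⇒  .FF..........  {a→[1, 2]}
  11. truncate(a, 1)  ⇒  .F...........  {a→[1]}
  12. unlink(a)  ⇒  .............  {}

bitmap = .............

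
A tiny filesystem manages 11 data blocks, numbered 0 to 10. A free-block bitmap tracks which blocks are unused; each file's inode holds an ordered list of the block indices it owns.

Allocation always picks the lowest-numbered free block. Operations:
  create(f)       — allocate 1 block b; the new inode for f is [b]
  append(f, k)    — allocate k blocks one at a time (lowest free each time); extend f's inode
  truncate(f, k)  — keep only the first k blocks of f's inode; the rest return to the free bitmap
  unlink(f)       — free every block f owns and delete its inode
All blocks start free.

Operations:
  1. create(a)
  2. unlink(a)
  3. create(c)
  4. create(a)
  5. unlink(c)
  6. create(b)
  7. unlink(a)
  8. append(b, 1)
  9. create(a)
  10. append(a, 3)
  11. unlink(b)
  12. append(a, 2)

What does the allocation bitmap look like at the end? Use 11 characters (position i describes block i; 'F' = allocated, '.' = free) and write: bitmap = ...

bitmap = FFFFFF.....

create(a): bitmap=F.......... | a=[0]
unlink(a): bitmap=........... | 
create(c): bitmap=F.......... | c=[0]
create(a): bitmap=FF......... | a=[1] c=[0]
unlink(c): bitmap=.F......... | a=[1]
create(b): bitmap=FF......... | a=[1] b=[0]
unlink(a): bitmap=F.......... | b=[0]
append(b, 1): bitmap=FF......... | b=[0, 1]
create(a): bitmap=FFF........ | a=[2] b=[0, 1]
append(a, 3): bitmap=FFFFFF..... | a=[2, 3, 4, 5] b=[0, 1]
unlink(b): bitmap=..FFFF..... | a=[2, 3, 4, 5]
append(a, 2): bitmap=FFFFFF..... | a=[2, 3, 4, 5, 0, 1]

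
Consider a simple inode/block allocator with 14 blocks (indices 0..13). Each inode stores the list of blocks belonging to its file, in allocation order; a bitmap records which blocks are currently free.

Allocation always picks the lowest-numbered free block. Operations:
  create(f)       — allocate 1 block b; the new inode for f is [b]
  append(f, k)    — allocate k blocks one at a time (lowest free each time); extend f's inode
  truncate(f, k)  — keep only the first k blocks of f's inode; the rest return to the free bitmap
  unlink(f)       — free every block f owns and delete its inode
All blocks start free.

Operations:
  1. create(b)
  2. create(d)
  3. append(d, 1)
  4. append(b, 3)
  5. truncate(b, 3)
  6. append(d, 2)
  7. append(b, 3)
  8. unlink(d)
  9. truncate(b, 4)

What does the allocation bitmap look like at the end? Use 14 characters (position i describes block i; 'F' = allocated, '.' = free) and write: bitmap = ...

bitmap = F..FF..F......

after create(b) → b:[0]  free=[F.............]
after create(d) → b:[0], d:[1]  free=[FF............]
after append(d, 1) → b:[0], d:[1, 2]  free=[FFF...........]
after append(b, 3) → b:[0, 3, 4, 5], d:[1, 2]  free=[FFFFFF........]
after truncate(b, 3) → b:[0, 3, 4], d:[1, 2]  free=[FFFFF.........]
after append(d, 2) → b:[0, 3, 4], d:[1, 2, 5, 6]  free=[FFFFFFF.......]
after append(b, 3) → b:[0, 3, 4, 7, 8, 9], d:[1, 2, 5, 6]  free=[FFFFFFFFFF....]
after unlink(d) → b:[0, 3, 4, 7, 8, 9]  free=[F..FF..FFF....]
after truncate(b, 4) → b:[0, 3, 4, 7]  free=[F..FF..F......]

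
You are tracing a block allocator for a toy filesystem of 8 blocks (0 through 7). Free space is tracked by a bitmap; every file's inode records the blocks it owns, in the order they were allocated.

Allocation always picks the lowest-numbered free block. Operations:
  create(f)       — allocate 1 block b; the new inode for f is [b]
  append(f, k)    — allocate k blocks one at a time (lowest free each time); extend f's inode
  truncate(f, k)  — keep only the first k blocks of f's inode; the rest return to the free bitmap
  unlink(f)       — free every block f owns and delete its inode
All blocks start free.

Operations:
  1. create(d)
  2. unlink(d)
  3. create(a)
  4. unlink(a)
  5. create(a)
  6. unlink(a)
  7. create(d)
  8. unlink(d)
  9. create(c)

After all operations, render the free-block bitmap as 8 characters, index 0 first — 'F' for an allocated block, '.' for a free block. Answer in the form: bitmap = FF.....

after create(d) → d:[0]  free=[F.......]
after unlink(d) →   free=[........]
after create(a) → a:[0]  free=[F.......]
after unlink(a) →   free=[........]
after create(a) → a:[0]  free=[F.......]
after unlink(a) →   free=[........]
after create(d) → d:[0]  free=[F.......]
after unlink(d) →   free=[........]
after create(c) → c:[0]  free=[F.......]

bitmap = F.......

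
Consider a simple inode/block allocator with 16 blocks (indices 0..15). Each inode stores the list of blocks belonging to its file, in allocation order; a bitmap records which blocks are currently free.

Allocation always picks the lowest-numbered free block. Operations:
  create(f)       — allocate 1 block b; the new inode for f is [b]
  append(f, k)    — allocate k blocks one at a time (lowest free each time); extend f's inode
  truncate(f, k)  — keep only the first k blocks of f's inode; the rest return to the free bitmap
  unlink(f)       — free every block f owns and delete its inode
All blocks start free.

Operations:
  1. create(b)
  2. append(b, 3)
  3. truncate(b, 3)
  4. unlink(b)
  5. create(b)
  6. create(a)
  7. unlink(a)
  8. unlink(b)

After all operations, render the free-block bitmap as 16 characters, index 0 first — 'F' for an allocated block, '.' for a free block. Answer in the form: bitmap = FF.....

bitmap = ................

create(b): bitmap=F............... | b=[0]
append(b, 3): bitmap=FFFF............ | b=[0, 1, 2, 3]
truncate(b, 3): bitmap=FFF............. | b=[0, 1, 2]
unlink(b): bitmap=................ | 
create(b): bitmap=F............... | b=[0]
create(a): bitmap=FF.............. | a=[1] b=[0]
unlink(a): bitmap=F............... | b=[0]
unlink(b): bitmap=................ | 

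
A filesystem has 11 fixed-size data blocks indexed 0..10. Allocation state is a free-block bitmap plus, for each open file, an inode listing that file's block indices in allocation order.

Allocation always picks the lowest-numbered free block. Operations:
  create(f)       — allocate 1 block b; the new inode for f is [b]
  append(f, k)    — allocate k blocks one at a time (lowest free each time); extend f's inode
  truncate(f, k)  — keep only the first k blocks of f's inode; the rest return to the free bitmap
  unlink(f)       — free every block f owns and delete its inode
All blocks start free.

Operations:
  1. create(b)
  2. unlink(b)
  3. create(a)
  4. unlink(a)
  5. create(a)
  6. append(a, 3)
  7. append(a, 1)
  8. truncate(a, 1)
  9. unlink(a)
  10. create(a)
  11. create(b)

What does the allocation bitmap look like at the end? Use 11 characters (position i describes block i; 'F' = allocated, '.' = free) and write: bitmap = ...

create(b): bitmap=F.......... | b=[0]
unlink(b): bitmap=........... | 
create(a): bitmap=F.......... | a=[0]
unlink(a): bitmap=........... | 
create(a): bitmap=F.......... | a=[0]
append(a, 3): bitmap=FFFF....... | a=[0, 1, 2, 3]
append(a, 1): bitmap=FFFFF...... | a=[0, 1, 2, 3, 4]
truncate(a, 1): bitmap=F.......... | a=[0]
unlink(a): bitmap=........... | 
create(a): bitmap=F.......... | a=[0]
create(b): bitmap=FF......... | a=[0] b=[1]

bitmap = FF.........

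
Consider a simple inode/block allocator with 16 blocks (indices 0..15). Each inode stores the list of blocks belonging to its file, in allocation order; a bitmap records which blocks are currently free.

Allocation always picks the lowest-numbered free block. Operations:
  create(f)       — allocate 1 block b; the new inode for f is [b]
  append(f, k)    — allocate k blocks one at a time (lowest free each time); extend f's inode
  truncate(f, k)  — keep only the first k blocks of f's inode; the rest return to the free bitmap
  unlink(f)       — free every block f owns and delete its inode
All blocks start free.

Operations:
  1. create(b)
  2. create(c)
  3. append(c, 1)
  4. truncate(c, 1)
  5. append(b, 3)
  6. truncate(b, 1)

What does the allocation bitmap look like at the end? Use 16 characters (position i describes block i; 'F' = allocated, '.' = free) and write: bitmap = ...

after create(b) → b:[0]  free=[F...............]
after create(c) → b:[0], c:[1]  free=[FF..............]
after append(c, 1) → b:[0], c:[1, 2]  free=[FFF.............]
after truncate(c, 1) → b:[0], c:[1]  free=[FF..............]
after append(b, 3) → b:[0, 2, 3, 4], c:[1]  free=[FFFFF...........]
after truncate(b, 1) → b:[0], c:[1]  free=[FF..............]

bitmap = FF..............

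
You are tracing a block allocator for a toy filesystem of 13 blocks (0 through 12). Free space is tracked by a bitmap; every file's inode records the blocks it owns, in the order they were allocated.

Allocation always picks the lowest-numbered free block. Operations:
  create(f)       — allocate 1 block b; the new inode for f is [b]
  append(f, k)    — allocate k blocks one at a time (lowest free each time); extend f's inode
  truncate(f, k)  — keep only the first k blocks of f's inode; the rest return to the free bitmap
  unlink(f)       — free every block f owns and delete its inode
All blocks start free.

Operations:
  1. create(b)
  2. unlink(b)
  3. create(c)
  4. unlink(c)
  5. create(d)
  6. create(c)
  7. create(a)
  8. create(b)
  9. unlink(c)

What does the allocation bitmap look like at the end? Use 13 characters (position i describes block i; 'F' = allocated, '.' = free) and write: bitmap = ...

[1] create(b) — b=0 (map F............)
[2] unlink(b) —  (map .............)
[3] create(c) — c=0 (map F............)
[4] unlink(c) —  (map .............)
[5] create(d) — d=0 (map F............)
[6] create(c) — c=1 d=0 (map FF...........)
[7] create(a) — a=2 c=1 d=0 (map FFF..........)
[8] create(b) — a=2 b=3 c=1 d=0 (map FFFF.........)
[9] unlink(c) — a=2 b=3 d=0 (map F.FF.........)

bitmap = F.FF.........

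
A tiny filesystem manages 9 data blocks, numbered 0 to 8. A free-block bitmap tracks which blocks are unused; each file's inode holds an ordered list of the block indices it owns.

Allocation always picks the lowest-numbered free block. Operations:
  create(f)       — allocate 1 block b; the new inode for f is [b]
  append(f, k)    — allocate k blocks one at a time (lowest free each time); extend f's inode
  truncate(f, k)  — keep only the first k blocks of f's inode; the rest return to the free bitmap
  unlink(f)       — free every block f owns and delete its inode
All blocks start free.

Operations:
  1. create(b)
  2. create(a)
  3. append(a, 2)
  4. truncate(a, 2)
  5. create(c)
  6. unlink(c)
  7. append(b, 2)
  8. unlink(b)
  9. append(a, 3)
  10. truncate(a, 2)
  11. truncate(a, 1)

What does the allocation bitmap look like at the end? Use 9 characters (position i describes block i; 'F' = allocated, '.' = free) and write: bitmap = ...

after create(b) → b:[0]  free=[F........]
after create(a) → a:[1], b:[0]  free=[FF.......]
after append(a, 2) → a:[1, 2, 3], b:[0]  free=[FFFF.....]
after truncate(a, 2) → a:[1, 2], b:[0]  free=[FFF......]
after create(c) → a:[1, 2], b:[0], c:[3]  free=[FFFF.....]
after unlink(c) → a:[1, 2], b:[0]  free=[FFF......]
after append(b, 2) → a:[1, 2], b:[0, 3, 4]  free=[FFFFF....]
after unlink(b) → a:[1, 2]  free=[.FF......]
after append(a, 3) → a:[1, 2, 0, 3, 4]  free=[FFFFF....]
after truncate(a, 2) → a:[1, 2]  free=[.FF......]
after truncate(a, 1) → a:[1]  free=[.F.......]

bitmap = .F.......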